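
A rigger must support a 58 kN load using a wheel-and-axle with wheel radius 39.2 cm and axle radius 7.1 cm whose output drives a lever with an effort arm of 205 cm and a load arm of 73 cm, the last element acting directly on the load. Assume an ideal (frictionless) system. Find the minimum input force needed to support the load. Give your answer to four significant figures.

Wheel-and-axle MA = R/r = 39.2/7.1 = 5.5211.
Lever MA = effort arm / load arm = 205/73 = 2.8082.
Combined ideal MA = 5.5211 × 2.8082 = 15.505.
Effort = load / MA = 58 / 15.505 = 3.7408 kN.

3.741 kN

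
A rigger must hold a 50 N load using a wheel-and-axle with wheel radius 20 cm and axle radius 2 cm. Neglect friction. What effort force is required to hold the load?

Wheel-and-axle MA = R/r = 20/2 = 10.
Effort = load / MA = 50 / 10 = 5 N.

5 N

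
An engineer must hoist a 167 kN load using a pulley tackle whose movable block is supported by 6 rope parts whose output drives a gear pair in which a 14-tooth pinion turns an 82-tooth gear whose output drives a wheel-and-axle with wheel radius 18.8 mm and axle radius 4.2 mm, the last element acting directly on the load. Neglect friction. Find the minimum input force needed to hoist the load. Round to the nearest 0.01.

1.06 kN

Block-and-tackle MA = number of supporting rope parts = 6.
Gear pair MA = 82/14 = 5.8571.
Wheel-and-axle MA = R/r = 18.8/4.2 = 4.4762.
Combined ideal MA = 6 × 5.8571 × 4.4762 = 157.31.
Effort = load / MA = 167 / 157.31 = 1.0616 kN.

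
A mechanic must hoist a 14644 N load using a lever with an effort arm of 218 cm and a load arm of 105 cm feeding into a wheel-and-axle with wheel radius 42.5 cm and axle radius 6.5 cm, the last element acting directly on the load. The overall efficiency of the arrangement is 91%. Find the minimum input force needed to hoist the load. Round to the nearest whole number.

1185 N

Lever MA = effort arm / load arm = 218/105 = 2.0762.
Wheel-and-axle MA = R/r = 42.5/6.5 = 6.5385.
Combined ideal MA = 2.0762 × 6.5385 = 13.575.
Actual MA = 13.575 × 0.91 = 12.353.
Effort = load / actual MA = 14644 / 12.353 = 1185.4 N.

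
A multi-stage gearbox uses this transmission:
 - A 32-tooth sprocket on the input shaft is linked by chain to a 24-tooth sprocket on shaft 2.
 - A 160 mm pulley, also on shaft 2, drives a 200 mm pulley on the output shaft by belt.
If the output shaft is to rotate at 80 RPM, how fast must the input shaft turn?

75 RPM

Overall ratio R = 0.75 × 1.25 = 0.9375.
Required input speed = output speed × R = 80 × 0.9375 = 75 RPM.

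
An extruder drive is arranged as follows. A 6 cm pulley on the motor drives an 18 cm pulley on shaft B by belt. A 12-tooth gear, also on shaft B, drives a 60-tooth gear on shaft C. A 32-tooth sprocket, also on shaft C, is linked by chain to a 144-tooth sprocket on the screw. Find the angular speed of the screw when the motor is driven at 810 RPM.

belt 18/6 = 3 → 810/3 = 270 RPM
gear mesh 60/12 = 5 → 270/5 = 54 RPM
chain 144/32 = 4.5 → 54/4.5 = 12 RPM

12 RPM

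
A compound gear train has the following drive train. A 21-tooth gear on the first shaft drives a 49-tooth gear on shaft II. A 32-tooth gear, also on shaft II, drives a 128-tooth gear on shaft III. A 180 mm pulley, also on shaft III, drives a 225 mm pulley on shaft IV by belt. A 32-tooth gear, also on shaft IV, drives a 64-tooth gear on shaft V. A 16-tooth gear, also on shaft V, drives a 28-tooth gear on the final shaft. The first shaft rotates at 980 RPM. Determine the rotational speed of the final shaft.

the first shaft → shaft II (gear mesh, 49/21): 980 ÷ 2.3333 = 420 RPM
shaft II → shaft III (gear mesh, 128/32): 420 ÷ 4 = 105 RPM
shaft III → shaft IV (belt, 225/180): 105 ÷ 1.25 = 84 RPM
shaft IV → shaft V (gear mesh, 64/32): 84 ÷ 2 = 42 RPM
shaft V → the final shaft (gear mesh, 28/16): 42 ÷ 1.75 = 24 RPM

24 RPM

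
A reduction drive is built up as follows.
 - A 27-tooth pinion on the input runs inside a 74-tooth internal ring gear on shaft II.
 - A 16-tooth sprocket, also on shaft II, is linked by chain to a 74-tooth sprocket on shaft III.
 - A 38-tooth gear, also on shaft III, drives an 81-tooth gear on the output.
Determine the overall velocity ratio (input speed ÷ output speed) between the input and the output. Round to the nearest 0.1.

27.0

Each stage contributes driven/driver: internal gear 74/27 = 2.7407, chain 74/16 = 4.625, gear mesh 81/38 = 2.1316.
Overall: 2.7407 × 4.625 × 2.1316 = 27.02.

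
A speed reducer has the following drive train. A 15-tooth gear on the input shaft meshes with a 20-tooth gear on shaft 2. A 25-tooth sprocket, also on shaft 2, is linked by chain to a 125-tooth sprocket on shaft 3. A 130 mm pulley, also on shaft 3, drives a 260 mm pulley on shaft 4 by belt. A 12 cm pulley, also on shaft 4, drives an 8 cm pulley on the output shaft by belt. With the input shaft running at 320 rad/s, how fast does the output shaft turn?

Gear mesh: ratio = 20/15 = 1.3333, so shaft 2 turns at 320 / 1.3333 = 240 rad/s.
Chain: ratio = 125/25 = 5, so shaft 3 turns at 240 / 5 = 48 rad/s.
Belt: ratio = 260/130 = 2, so shaft 4 turns at 48 / 2 = 24 rad/s.
Belt: ratio = 8/12 = 0.66667, so the output shaft turns at 24 / 0.66667 = 36 rad/s.

36 rad/s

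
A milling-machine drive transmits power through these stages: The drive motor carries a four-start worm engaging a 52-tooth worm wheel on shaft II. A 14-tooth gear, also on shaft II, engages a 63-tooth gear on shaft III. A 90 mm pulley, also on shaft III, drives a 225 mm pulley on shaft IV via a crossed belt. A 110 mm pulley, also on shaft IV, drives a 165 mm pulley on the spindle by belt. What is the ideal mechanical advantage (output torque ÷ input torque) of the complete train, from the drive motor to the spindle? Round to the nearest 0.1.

Each stage contributes driven/driver: worm 52/4 = 13, gear mesh 63/14 = 4.5, belt 225/90 = 2.5, belt 165/110 = 1.5.
Overall: 13 × 4.5 × 2.5 × 1.5 = 219.38.

219.4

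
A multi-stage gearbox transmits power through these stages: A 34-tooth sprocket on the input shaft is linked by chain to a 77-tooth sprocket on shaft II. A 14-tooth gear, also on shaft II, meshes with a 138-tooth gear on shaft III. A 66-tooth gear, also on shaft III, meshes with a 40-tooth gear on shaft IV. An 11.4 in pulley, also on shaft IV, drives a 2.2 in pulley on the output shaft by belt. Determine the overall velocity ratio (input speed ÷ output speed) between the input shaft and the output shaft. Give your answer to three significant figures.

Each stage contributes driven/driver: chain 77/34 = 2.2647, gear mesh 138/14 = 9.8571, gear mesh 40/66 = 0.60606, belt 2.2/11.4 = 0.19298.
Overall: 2.2647 × 9.8571 × 0.60606 × 0.19298 = 2.6109.

2.61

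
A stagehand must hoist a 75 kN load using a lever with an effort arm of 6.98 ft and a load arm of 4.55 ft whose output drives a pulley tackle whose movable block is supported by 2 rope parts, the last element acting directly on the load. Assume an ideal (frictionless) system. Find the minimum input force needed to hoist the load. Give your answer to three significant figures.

24.4 kN

Lever MA = effort arm / load arm = 6.98/4.55 = 1.5341.
Block-and-tackle MA = number of supporting rope parts = 2.
Combined ideal MA = 1.5341 × 2 = 3.0681.
Effort = load / MA = 75 / 3.0681 = 24.445 kN.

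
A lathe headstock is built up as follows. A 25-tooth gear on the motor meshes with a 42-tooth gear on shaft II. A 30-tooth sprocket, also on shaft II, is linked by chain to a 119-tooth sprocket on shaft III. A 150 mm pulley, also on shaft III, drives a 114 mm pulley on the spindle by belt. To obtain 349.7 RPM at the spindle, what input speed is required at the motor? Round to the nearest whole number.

Overall ratio R = 1.68 × 3.9667 × 0.76 = 5.0646.
Required input speed = output speed × R = 349.7 × 5.0646 = 1771.1 RPM.

1771 RPM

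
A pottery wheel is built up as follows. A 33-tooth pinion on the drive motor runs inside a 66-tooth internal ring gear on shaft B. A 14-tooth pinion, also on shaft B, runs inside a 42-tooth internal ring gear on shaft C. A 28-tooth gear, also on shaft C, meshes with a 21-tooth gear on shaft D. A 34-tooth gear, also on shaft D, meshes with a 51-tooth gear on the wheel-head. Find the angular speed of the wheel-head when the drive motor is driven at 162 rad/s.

24 rad/s

internal gear 66/33 = 2 → 162/2 = 81 rad/s
internal gear 42/14 = 3 → 81/3 = 27 rad/s
gear mesh 21/28 = 0.75 → 27/0.75 = 36 rad/s
gear mesh 51/34 = 1.5 → 36/1.5 = 24 rad/s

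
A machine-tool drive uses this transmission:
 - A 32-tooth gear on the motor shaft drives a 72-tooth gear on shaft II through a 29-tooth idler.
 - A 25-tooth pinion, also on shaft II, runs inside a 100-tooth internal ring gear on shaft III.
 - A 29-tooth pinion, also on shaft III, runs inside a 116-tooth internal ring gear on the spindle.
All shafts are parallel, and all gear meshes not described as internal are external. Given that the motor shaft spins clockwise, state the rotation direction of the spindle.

clockwise

the motor shaft → shaft II: driver → idler → driven is 2 external meshes, 2 reversals → CW.
shaft II → shaft III: internal mesh, same direction → CW.
shaft III → the spindle: internal mesh, same direction → CW.
2 reversals in total — an even number — so the spindle turns the same way as the motor shaft.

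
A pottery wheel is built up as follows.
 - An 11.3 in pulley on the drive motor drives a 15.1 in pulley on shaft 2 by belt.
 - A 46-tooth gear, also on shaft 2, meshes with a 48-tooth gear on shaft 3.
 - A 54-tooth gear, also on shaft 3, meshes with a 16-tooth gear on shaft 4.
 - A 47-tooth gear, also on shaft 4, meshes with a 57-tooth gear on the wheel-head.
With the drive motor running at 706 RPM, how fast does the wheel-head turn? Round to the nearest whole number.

the drive motor → shaft 2 (belt, 15.1/11.3): 706 ÷ 1.3363 = 528.33 RPM
shaft 2 → shaft 3 (gear mesh, 48/46): 528.33 ÷ 1.0435 = 506.32 RPM
shaft 3 → shaft 4 (gear mesh, 16/54): 506.32 ÷ 0.2963 = 1708.8 RPM
shaft 4 → the wheel-head (gear mesh, 57/47): 1708.8 ÷ 1.2128 = 1409 RPM

1409 RPM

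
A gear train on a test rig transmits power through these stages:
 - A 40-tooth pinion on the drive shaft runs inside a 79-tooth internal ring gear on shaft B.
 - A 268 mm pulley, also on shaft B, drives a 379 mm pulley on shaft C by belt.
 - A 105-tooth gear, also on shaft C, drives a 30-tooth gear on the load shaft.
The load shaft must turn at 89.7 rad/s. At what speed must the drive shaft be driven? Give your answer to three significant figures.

71.6 rad/s

Overall ratio R = 1.975 × 1.4142 × 0.28571 = 0.798.
Required input speed = output speed × R = 89.7 × 0.798 = 71.581 rad/s.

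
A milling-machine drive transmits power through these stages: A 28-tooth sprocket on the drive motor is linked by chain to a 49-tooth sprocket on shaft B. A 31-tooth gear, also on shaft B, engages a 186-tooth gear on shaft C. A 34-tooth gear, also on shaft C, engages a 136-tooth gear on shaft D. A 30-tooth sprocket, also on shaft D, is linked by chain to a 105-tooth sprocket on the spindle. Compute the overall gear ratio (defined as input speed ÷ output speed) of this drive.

147

Each stage contributes driven/driver: chain 49/28 = 1.75, gear mesh 186/31 = 6, gear mesh 136/34 = 4, chain 105/30 = 3.5.
Overall: 1.75 × 6 × 4 × 3.5 = 147.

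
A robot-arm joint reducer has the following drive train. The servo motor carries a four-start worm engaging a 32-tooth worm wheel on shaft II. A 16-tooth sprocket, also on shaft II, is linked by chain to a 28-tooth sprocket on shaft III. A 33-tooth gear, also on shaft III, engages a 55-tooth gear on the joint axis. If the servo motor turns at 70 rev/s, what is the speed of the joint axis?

3 rev/s

worm 32/4 = 8 → 70/8 = 8.75 rev/s
chain 28/16 = 1.75 → 8.75/1.75 = 5 rev/s
gear mesh 55/33 = 1.6667 → 5/1.6667 = 3 rev/s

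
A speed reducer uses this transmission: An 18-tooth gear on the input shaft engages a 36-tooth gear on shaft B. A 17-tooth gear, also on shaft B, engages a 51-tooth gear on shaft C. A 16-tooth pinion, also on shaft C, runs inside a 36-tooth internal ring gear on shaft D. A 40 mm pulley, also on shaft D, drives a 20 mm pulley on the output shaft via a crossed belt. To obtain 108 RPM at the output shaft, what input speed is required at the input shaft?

729 RPM

Overall ratio R = 2 × 3 × 2.25 × 0.5 = 6.75.
Required input speed = output speed × R = 108 × 6.75 = 729 RPM.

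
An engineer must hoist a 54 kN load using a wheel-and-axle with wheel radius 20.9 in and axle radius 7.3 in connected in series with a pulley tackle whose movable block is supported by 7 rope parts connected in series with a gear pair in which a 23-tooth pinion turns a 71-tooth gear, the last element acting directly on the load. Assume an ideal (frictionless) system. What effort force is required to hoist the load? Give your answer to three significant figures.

Wheel-and-axle MA = R/r = 20.9/7.3 = 2.863.
Block-and-tackle MA = number of supporting rope parts = 7.
Gear pair MA = 71/23 = 3.087.
Combined ideal MA = 2.863 × 7 × 3.087 = 61.866.
Effort = load / MA = 54 / 61.866 = 0.87285 kN.

0.873 kN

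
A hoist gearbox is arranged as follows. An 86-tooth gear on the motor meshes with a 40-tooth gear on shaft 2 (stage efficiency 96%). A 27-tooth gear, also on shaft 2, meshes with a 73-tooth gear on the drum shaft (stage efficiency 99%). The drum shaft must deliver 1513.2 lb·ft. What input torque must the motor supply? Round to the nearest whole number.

1266 lb·ft

Overall ratio R = 0.46512 × 2.7037 = 1.2575; overall efficiency η = 0.96 × 0.99 = 0.9504.
Input torque = output torque / (R × η) = 1513.2 / (1.2575 × 0.9504) = 1266.1 lb·ft.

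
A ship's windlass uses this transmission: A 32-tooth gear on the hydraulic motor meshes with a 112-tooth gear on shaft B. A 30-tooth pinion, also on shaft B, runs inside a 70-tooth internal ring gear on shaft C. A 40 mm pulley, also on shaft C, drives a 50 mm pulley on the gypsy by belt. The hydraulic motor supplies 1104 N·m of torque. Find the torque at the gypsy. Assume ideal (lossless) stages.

11270 N·m

Gear mesh: ratio = 112/32 = 3.5; torque at shaft B = 1104 × 3.5 = 3864 N·m.
Internal gear: ratio = 70/30 = 2.3333; torque at shaft C = 3864 × 2.3333 = 9016 N·m.
Belt: ratio = 50/40 = 1.25; torque at the gypsy = 9016 × 1.25 = 11270 N·m.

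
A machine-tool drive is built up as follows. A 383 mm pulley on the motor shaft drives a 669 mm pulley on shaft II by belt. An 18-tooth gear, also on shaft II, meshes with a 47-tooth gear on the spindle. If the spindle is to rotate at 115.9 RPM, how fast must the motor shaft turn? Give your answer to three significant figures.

529 RPM

Overall ratio R = 1.7467 × 2.6111 = 4.5609.
Required input speed = output speed × R = 115.9 × 4.5609 = 528.61 RPM.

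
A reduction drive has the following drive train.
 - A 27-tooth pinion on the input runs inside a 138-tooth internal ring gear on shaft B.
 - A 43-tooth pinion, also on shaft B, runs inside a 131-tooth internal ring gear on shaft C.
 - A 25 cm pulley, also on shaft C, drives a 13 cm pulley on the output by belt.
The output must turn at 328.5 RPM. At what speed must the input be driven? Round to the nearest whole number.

Overall ratio R = 5.1111 × 3.0465 × 0.52 = 8.097.
Required input speed = output speed × R = 328.5 × 8.097 = 2659.8 RPM.

2660 RPM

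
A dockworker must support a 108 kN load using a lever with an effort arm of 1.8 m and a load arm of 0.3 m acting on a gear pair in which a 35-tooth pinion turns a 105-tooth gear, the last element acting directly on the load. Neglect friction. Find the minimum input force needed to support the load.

Lever MA = effort arm / load arm = 1.8/0.3 = 6.
Gear pair MA = 105/35 = 3.
Combined ideal MA = 6 × 3 = 18.
Effort = load / MA = 108 / 18 = 6 kN.

6 kN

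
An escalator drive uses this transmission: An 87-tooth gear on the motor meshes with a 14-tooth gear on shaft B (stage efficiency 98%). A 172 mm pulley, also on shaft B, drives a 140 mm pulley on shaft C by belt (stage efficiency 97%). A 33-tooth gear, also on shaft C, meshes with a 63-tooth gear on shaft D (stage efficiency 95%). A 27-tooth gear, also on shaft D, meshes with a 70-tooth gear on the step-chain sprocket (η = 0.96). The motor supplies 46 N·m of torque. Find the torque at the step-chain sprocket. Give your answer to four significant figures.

25.85 N·m

After the gear mesh (14/87): 46 × 0.16092 × 0.98 = 7.2543 N·m
After the belt (140/172): 7.2543 × 0.81395 × 0.97 = 5.7275 N·m
After the gear mesh (63/33): 5.7275 × 1.9091 × 0.95 = 10.388 N·m
After the gear mesh (70/27): 10.388 × 2.5926 × 0.96 = 25.854 N·m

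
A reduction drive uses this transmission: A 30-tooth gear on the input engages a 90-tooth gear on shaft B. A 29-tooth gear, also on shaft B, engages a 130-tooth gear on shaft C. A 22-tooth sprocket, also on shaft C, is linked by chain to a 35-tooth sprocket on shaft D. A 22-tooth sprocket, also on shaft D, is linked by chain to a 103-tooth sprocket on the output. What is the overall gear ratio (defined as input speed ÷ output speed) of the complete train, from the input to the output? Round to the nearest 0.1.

100.2

Each stage contributes driven/driver: gear mesh 90/30 = 3, gear mesh 130/29 = 4.4828, chain 35/22 = 1.5909, chain 103/22 = 4.6818.
Overall: 3 × 4.4828 × 1.5909 × 4.6818 = 100.17.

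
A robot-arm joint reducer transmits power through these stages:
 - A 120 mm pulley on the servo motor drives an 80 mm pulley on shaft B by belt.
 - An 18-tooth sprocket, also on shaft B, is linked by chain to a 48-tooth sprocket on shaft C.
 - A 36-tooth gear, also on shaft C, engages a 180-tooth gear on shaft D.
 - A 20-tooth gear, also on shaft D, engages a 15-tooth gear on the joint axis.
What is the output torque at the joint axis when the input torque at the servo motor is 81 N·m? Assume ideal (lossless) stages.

Belt: ratio = 80/120 = 0.66667; torque at shaft B = 81 × 0.66667 = 54 N·m.
Chain: ratio = 48/18 = 2.6667; torque at shaft C = 54 × 2.6667 = 144 N·m.
Gear mesh: ratio = 180/36 = 5; torque at shaft D = 144 × 5 = 720 N·m.
Gear mesh: ratio = 15/20 = 0.75; torque at the joint axis = 720 × 0.75 = 540 N·m.

540 N·m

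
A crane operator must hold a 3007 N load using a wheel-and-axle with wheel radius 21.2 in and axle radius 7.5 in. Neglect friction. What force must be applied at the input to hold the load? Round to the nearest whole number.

Wheel-and-axle MA = R/r = 21.2/7.5 = 2.8267.
Effort = load / MA = 3007 / 2.8267 = 1063.8 N.

1064 N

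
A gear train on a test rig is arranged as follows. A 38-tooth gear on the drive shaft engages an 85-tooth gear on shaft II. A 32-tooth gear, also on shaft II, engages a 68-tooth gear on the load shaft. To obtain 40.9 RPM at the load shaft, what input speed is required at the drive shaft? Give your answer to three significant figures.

Overall ratio R = 2.2368 × 2.125 = 4.7533.
Required input speed = output speed × R = 40.9 × 4.7533 = 194.41 RPM.

194 RPM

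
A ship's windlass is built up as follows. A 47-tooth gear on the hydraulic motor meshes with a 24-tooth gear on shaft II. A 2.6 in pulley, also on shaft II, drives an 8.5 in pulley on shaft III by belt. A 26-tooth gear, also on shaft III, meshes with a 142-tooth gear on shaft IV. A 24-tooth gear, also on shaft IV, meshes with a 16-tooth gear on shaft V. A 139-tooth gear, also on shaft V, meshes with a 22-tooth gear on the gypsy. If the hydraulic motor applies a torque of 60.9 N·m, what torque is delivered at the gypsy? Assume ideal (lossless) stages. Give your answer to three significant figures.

58.6 N·m

After the gear mesh (24/47): 60.9 × 0.51064 = 31.098 N·m
After the belt (8.5/2.6): 31.098 × 3.2692 = 101.67 N·m
After the gear mesh (142/26): 101.67 × 5.4615 = 555.25 N·m
After the gear mesh (16/24): 555.25 × 0.66667 = 370.17 N·m
After the gear mesh (22/139): 370.17 × 0.15827 = 58.588 N·m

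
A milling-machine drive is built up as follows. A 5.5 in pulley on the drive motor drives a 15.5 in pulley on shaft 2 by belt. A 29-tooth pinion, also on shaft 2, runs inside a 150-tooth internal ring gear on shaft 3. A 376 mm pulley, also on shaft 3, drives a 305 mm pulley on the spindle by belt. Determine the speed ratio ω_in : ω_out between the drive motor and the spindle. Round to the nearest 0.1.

11.8

Each stage contributes driven/driver: belt 15.5/5.5 = 2.8182, internal gear 150/29 = 5.1724, belt 305/376 = 0.81117.
Overall: 2.8182 × 5.1724 × 0.81117 = 11.824.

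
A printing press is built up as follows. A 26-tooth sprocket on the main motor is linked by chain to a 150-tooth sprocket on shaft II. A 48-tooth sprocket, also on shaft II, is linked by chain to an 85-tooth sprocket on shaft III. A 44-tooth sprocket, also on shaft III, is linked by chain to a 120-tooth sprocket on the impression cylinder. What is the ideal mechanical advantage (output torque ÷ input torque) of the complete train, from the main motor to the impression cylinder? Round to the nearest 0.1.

Each stage contributes driven/driver: chain 150/26 = 5.7692, chain 85/48 = 1.7708, chain 120/44 = 2.7273.
Overall: 5.7692 × 1.7708 × 2.7273 = 27.863.

27.9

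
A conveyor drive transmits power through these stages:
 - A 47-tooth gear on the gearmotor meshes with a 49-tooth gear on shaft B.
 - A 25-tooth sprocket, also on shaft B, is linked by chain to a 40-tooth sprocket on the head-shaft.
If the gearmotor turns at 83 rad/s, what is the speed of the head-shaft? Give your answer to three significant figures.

the gearmotor → shaft B (gear mesh, 49/47): 83 ÷ 1.0426 = 79.612 rad/s
shaft B → the head-shaft (chain, 40/25): 79.612 ÷ 1.6 = 49.758 rad/s

49.8 rad/s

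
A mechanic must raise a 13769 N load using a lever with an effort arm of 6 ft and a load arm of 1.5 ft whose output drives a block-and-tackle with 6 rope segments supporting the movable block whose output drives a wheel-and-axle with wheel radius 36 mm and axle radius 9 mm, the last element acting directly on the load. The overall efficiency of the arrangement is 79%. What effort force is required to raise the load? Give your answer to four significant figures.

181.6 N

Lever MA = effort arm / load arm = 6/1.5 = 4.
Block-and-tackle MA = number of supporting rope parts = 6.
Wheel-and-axle MA = R/r = 36/9 = 4.
Combined ideal MA = 4 × 6 × 4 = 96.
Actual MA = 96 × 0.79 = 75.84.
Effort = load / actual MA = 13769 / 75.84 = 181.55 N.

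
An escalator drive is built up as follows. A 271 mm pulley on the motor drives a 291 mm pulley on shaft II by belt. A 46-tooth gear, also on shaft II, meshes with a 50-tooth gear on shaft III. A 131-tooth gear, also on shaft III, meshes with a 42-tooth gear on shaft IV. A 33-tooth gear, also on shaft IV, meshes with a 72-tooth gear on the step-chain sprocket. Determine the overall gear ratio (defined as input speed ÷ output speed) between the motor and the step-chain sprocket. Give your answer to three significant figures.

0.816

Each stage contributes driven/driver: belt 291/271 = 1.0738, gear mesh 50/46 = 1.087, gear mesh 42/131 = 0.32061, gear mesh 72/33 = 2.1818.
Overall: 1.0738 × 1.087 × 0.32061 × 2.1818 = 0.81646.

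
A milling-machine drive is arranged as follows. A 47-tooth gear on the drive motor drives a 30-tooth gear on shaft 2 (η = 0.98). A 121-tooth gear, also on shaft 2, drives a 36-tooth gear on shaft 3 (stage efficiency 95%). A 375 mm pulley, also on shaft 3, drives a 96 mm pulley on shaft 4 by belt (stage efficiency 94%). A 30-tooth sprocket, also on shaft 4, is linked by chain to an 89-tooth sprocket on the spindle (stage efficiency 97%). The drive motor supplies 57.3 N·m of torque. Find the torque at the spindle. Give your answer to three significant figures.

After the gear mesh (30/47): 57.3 × 0.6383 × 0.98 = 35.843 N·m
After the gear mesh (36/121): 35.843 × 0.29752 × 0.95 = 10.131 N·m
After the belt (96/375): 10.131 × 0.256 × 0.94 = 2.4379 N·m
After the chain (89/30): 2.4379 × 2.9667 × 0.97 = 7.0154 N·m

7.02 N·m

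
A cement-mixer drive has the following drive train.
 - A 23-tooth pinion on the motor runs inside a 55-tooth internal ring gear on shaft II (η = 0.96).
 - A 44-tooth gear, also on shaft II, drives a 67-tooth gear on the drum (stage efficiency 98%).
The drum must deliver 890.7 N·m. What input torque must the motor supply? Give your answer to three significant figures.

260 N·m

Overall ratio R = 2.3913 × 1.5227 = 3.6413; overall efficiency η = 0.96 × 0.98 = 0.9408.
Input torque = output torque / (R × η) = 890.7 / (3.6413 × 0.9408) = 260 N·m.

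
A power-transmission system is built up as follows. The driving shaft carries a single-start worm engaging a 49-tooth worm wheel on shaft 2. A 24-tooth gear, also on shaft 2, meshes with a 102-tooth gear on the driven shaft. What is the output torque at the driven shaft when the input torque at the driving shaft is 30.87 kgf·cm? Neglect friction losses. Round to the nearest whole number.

worm 49/1 = 49 → τ = 30.87·49 = 1512.6 kgf·cm
gear mesh 102/24 = 4.25 → τ = 1512.6·4.25 = 6428.7 kgf·cm

6429 kgf·cm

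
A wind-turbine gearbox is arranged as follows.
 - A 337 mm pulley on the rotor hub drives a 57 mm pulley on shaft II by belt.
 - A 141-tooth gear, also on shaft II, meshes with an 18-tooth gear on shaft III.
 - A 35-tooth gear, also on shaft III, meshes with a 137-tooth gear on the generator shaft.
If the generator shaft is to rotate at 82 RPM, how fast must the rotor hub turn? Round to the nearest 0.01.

6.93 RPM

Overall ratio R = 0.16914 × 0.12766 × 3.9143 = 0.084518.
Required input speed = output speed × R = 82 × 0.084518 = 6.9305 RPM.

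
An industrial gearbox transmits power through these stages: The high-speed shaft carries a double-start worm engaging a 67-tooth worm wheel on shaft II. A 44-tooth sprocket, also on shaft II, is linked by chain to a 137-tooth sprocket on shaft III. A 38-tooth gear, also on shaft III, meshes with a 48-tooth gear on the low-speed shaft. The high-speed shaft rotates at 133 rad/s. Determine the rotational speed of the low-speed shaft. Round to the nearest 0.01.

1.01 rad/s

the high-speed shaft → shaft II (worm, 67/2): 133 ÷ 33.5 = 3.9701 rad/s
shaft II → shaft III (chain, 137/44): 3.9701 ÷ 3.1136 = 1.2751 rad/s
shaft III → the low-speed shaft (gear mesh, 48/38): 1.2751 ÷ 1.2632 = 1.0094 rad/s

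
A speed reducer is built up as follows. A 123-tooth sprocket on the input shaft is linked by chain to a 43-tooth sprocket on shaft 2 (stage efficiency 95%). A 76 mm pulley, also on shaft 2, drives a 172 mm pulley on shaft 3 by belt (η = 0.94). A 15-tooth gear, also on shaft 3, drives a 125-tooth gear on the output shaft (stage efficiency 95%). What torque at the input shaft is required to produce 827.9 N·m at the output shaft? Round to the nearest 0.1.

148.0 N·m

Overall ratio R = 0.34959 × 2.2632 × 8.3333 = 6.5932; overall efficiency η = 0.95 × 0.94 × 0.95 = 0.8483.
Input torque = output torque / (R × η) = 827.9 / (6.5932 × 0.8483) = 148.02 N·m.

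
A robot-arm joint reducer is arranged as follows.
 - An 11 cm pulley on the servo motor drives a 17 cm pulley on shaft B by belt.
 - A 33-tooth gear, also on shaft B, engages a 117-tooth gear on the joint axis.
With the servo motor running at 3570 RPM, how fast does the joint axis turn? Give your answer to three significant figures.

652 RPM

the servo motor → shaft B (belt, 17/11): 3570 ÷ 1.5455 = 2310 RPM
shaft B → the joint axis (gear mesh, 117/33): 2310 ÷ 3.5455 = 651.54 RPM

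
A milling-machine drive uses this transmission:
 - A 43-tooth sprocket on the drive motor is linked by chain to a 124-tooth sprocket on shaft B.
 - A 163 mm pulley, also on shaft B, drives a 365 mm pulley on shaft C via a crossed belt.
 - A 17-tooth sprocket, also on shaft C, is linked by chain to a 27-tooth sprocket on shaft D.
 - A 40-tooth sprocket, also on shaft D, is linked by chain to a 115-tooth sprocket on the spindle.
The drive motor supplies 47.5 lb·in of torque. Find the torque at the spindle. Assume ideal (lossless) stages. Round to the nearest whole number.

1401 lb·in

After the chain (124/43): 47.5 × 2.8837 = 136.98 lb·in
After the belt (365/163): 136.98 × 2.2393 = 306.73 lb·in
After the chain (27/17): 306.73 × 1.5882 = 487.15 lb·in
After the chain (115/40): 487.15 × 2.875 = 1400.6 lb·in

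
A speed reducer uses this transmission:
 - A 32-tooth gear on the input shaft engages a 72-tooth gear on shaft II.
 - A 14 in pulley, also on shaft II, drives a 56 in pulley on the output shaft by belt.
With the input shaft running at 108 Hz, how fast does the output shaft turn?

12 Hz

gear mesh 72/32 = 2.25 → 108/2.25 = 48 Hz
belt 56/14 = 4 → 48/4 = 12 Hz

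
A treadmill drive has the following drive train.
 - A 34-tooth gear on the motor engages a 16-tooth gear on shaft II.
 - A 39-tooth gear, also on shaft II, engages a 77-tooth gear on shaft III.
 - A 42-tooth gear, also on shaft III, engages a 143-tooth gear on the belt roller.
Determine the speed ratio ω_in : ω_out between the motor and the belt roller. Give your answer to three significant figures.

Each stage contributes driven/driver: gear mesh 16/34 = 0.47059, gear mesh 77/39 = 1.9744, gear mesh 143/42 = 3.4048.
Overall: 0.47059 × 1.9744 × 3.4048 = 3.1634.

3.16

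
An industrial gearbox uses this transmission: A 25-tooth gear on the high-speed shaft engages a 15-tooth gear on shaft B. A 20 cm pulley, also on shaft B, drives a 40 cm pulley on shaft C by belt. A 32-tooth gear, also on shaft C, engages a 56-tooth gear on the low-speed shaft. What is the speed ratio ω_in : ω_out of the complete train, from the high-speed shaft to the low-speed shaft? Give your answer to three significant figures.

Each stage contributes driven/driver: gear mesh 15/25 = 0.6, belt 40/20 = 2, gear mesh 56/32 = 1.75.
Overall: 0.6 × 2 × 1.75 = 2.1.

2.10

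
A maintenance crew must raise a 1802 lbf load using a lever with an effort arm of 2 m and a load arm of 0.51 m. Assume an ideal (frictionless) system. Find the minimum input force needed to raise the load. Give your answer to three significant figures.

460 lbf

Lever MA = effort arm / load arm = 2/0.51 = 3.9216.
Effort = load / MA = 1802 / 3.9216 = 459.51 lbf.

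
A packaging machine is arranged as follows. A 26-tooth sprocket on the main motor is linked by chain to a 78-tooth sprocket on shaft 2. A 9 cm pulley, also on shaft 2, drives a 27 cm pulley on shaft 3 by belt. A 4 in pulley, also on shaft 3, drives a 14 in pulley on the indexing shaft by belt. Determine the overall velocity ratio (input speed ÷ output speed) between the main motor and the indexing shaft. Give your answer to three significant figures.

31.5

Each stage contributes driven/driver: chain 78/26 = 3, belt 27/9 = 3, belt 14/4 = 3.5.
Overall: 3 × 3 × 3.5 = 31.5.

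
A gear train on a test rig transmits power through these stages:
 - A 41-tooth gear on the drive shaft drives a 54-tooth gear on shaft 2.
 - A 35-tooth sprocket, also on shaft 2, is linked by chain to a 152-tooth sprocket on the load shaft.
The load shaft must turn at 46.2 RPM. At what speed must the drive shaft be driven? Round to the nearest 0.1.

Overall ratio R = 1.3171 × 4.3429 = 5.7199.
Required input speed = output speed × R = 46.2 × 5.7199 = 264.26 RPM.

264.3 RPM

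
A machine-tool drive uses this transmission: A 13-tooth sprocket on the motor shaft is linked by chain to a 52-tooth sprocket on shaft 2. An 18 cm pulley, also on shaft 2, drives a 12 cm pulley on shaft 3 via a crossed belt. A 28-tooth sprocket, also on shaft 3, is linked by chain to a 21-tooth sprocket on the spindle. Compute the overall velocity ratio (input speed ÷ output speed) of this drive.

2

Each stage contributes driven/driver: chain 52/13 = 4, belt 12/18 = 0.66667, chain 21/28 = 0.75.
Overall: 4 × 0.66667 × 0.75 = 2.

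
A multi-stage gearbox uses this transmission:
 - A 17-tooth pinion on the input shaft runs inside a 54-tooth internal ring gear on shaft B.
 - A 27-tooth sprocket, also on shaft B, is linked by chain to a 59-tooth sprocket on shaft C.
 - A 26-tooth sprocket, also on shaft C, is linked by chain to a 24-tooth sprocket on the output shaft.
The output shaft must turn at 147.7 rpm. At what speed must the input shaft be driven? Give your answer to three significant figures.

Overall ratio R = 3.1765 × 2.1852 × 0.92308 = 6.4072.
Required input speed = output speed × R = 147.7 × 6.4072 = 946.35 rpm.

946 rpm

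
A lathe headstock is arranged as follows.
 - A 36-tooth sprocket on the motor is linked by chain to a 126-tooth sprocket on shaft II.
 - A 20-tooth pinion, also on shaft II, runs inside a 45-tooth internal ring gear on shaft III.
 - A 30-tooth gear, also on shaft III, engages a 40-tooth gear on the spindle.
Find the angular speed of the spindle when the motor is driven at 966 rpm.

Chain: ratio = 126/36 = 3.5, so shaft II turns at 966 / 3.5 = 276 rpm.
Internal gear: ratio = 45/20 = 2.25, so shaft III turns at 276 / 2.25 = 122.67 rpm.
Gear mesh: ratio = 40/30 = 1.3333, so the spindle turns at 122.67 / 1.3333 = 92 rpm.

92 rpm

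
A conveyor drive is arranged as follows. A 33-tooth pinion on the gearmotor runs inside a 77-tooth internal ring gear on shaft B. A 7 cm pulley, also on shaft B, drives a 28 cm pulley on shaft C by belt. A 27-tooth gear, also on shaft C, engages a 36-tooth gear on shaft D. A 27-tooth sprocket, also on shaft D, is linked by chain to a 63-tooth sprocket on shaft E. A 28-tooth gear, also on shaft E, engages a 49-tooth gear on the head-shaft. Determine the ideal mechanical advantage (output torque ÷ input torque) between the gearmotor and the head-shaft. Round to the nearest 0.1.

50.8

Each stage contributes driven/driver: internal gear 77/33 = 2.3333, belt 28/7 = 4, gear mesh 36/27 = 1.3333, chain 63/27 = 2.3333, gear mesh 49/28 = 1.75.
Overall: 2.3333 × 4 × 1.3333 × 2.3333 × 1.75 = 50.815.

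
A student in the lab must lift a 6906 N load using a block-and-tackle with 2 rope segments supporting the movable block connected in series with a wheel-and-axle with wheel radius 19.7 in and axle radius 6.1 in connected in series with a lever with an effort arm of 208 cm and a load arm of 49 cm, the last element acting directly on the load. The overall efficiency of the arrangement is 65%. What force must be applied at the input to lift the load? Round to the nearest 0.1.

Block-and-tackle MA = number of supporting rope parts = 2.
Wheel-and-axle MA = R/r = 19.7/6.1 = 3.2295.
Lever MA = effort arm / load arm = 208/49 = 4.2449.
Combined ideal MA = 2 × 3.2295 × 4.2449 = 27.418.
Actual MA = 27.418 × 0.65 = 17.822.
Effort = load / actual MA = 6906 / 17.822 = 387.51 N.

387.5 N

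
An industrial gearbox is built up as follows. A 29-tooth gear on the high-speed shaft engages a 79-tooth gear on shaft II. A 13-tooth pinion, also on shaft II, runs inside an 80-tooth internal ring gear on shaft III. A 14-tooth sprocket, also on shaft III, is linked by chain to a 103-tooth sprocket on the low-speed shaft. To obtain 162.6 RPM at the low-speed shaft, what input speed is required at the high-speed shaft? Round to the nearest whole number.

Overall ratio R = 2.7241 × 6.1538 × 7.3571 = 123.33.
Required input speed = output speed × R = 162.6 × 123.33 = 20054 RPM.

20054 RPM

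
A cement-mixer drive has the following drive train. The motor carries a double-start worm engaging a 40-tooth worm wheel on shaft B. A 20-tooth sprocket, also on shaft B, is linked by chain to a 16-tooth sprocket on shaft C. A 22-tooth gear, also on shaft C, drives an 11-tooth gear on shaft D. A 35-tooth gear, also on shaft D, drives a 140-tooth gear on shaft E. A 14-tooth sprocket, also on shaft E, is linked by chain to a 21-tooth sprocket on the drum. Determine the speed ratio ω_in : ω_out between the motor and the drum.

48

Each stage contributes driven/driver: worm 40/2 = 20, chain 16/20 = 0.8, gear mesh 11/22 = 0.5, gear mesh 140/35 = 4, chain 21/14 = 1.5.
Overall: 20 × 0.8 × 0.5 × 4 × 1.5 = 48.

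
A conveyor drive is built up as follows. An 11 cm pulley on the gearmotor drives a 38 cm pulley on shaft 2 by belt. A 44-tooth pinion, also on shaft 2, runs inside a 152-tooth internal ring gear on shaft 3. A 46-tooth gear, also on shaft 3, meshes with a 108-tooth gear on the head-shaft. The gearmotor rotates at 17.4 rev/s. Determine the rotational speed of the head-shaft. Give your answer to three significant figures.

0.621 rev/s

belt 38/11 = 3.4545 → 17.4/3.4545 = 5.0368 rev/s
internal gear 152/44 = 3.4545 → 5.0368/3.4545 = 1.458 rev/s
gear mesh 108/46 = 2.3478 → 1.458/2.3478 = 0.62101 rev/s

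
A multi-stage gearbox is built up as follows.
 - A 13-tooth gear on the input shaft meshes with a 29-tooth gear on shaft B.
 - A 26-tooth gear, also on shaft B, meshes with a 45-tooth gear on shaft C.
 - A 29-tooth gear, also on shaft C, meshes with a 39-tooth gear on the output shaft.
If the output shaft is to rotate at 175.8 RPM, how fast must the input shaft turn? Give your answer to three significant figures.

913 RPM

Overall ratio R = 2.2308 × 1.7308 × 1.3448 = 5.1923.
Required input speed = output speed × R = 175.8 × 5.1923 = 912.81 RPM.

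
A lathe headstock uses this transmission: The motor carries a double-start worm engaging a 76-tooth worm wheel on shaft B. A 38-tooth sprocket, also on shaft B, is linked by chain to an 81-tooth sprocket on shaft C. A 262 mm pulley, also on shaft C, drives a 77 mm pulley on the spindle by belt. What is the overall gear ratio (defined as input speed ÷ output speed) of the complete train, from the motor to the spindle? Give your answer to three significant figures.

23.8

Each stage contributes driven/driver: worm 76/2 = 38, chain 81/38 = 2.1316, belt 77/262 = 0.29389.
Overall: 38 × 2.1316 × 0.29389 = 23.805.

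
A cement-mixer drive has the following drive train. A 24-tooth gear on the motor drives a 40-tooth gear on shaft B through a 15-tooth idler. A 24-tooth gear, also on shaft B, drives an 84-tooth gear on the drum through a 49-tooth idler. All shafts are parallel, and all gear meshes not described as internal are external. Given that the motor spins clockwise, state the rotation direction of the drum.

clockwise

the motor → shaft B: driver → idler → driven is 2 external meshes, 2 reversals → CW.
shaft B → the drum: driver → idler → driven is 2 external meshes, 2 reversals → CW.
4 reversals in total — an even number — so the drum turns the same way as the motor.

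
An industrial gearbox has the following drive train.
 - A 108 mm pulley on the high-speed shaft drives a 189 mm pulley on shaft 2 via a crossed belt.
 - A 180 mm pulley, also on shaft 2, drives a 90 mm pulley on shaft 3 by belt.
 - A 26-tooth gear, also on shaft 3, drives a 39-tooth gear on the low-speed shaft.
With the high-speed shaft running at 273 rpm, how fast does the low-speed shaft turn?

belt 189/108 = 1.75 → 273/1.75 = 156 rpm
belt 90/180 = 0.5 → 156/0.5 = 312 rpm
gear mesh 39/26 = 1.5 → 312/1.5 = 208 rpm

208 rpm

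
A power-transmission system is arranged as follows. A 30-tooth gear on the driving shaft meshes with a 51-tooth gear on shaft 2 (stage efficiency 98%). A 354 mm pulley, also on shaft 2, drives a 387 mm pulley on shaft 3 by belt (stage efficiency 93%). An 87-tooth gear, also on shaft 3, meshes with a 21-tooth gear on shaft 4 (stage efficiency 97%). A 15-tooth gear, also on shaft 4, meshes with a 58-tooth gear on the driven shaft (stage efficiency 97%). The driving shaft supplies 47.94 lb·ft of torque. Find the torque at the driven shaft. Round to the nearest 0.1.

After the gear mesh (51/30): 47.94 × 1.7 × 0.98 = 79.868 lb·ft
After the belt (387/354): 79.868 × 1.0932 × 0.93 = 81.201 lb·ft
After the gear mesh (21/87): 81.201 × 0.24138 × 0.97 = 19.012 lb·ft
After the gear mesh (58/15): 19.012 × 3.8667 × 0.97 = 71.309 lb·ft

71.3 lb·ft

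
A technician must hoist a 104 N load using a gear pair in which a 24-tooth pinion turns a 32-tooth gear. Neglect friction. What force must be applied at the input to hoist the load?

Gear pair MA = 32/24 = 1.3333.
Effort = load / MA = 104 / 1.3333 = 78 N.

78 N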